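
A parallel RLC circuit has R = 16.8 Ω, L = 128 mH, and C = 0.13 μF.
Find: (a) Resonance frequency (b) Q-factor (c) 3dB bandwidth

Step 1 — Resonance: ω₀ = 1/√(LC) = 1/√(0.128·1.3e-07) = 7752 rad/s.
Step 2 — f₀ = ω₀/(2π) = 1234 Hz.
Step 3 — Parallel Q: Q = R/(ω₀L) = 16.8/(7752·0.128) = 0.01693.
Step 4 — Bandwidth: Δω = ω₀/Q = 4.579e+05 rad/s; BW = Δω/(2π) = 7.287e+04 Hz.

(a) f₀ = 1234 Hz  (b) Q = 0.01693  (c) BW = 7.287e+04 Hz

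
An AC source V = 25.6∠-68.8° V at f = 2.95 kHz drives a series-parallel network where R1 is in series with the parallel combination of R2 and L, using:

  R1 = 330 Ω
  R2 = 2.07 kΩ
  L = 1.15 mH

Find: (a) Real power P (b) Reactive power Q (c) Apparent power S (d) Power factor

Step 1 — Angular frequency: ω = 2π·f = 2π·2950 = 1.854e+04 rad/s.
Step 2 — Component impedances:
  R1: Z = R = 330 Ω
  R2: Z = R = 2070 Ω
  L: Z = jωL = j·1.854e+04·0.00115 = 0 + j21.32 Ω
Step 3 — Parallel branch: R2 || L = 1/(1/R2 + 1/L) = 0.2195 + j21.31 Ω.
Step 4 — Series with R1: Z_total = R1 + (R2 || L) = 330.2 + j21.31 Ω = 330.9∠3.7° Ω.
Step 5 — Source phasor: V = 25.6∠-68.8° V = 9.258 - j23.87 V.
Step 6 — Current: I = V / Z = 0.02327 - j0.07378 A = 0.07736∠-72.5° A.
Step 7 — Complex power: S = V·I* = 1.976 + j0.1276 VA.
Step 8 — Real power: P = Re(S) = 1.976 W.
Step 9 — Reactive power: Q = Im(S) = 0.1276 VAR.
Step 10 — Apparent power: |S| = 1.98 VA.
Step 11 — Power factor: PF = P/|S| = 0.9979 (lagging).

(a) P = 1.976 W  (b) Q = 0.1276 VAR  (c) S = 1.98 VA  (d) PF = 0.9979 (lagging)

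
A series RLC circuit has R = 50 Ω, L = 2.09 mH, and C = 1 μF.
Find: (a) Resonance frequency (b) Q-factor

Step 1 — Resonance condition Im(Z)=0 gives ω₀ = 1/√(LC).
Step 2 — ω₀ = 1/√(0.00209·1e-06) = 2.187e+04 rad/s.
Step 3 — f₀ = ω₀/(2π) = 3481 Hz.
Step 4 — Series Q: Q = ω₀L/R = 2.187e+04·0.00209/50 = 0.9143.

(a) f₀ = 3481 Hz  (b) Q = 0.9143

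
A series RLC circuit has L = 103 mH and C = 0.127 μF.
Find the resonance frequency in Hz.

Step 1 — Resonance condition Im(Z)=0 gives ω₀ = 1/√(LC).
Step 2 — ω₀ = 1/√(0.103·1.27e-07) = 8743 rad/s.
Step 3 — f₀ = ω₀/(2π) = 1392 Hz.

f₀ = 1392 Hz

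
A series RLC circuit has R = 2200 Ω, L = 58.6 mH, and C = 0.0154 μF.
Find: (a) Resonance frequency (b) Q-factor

Step 1 — Resonance condition Im(Z)=0 gives ω₀ = 1/√(LC).
Step 2 — ω₀ = 1/√(0.0586·1.54e-08) = 3.329e+04 rad/s.
Step 3 — f₀ = ω₀/(2π) = 5298 Hz.
Step 4 — Series Q: Q = ω₀L/R = 3.329e+04·0.0586/2200 = 0.8867.

(a) f₀ = 5298 Hz  (b) Q = 0.8867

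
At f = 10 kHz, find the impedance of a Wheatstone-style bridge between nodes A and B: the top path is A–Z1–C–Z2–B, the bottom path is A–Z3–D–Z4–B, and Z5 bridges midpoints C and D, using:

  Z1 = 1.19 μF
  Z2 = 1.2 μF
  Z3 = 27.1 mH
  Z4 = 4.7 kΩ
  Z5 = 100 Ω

Step 1 — Angular frequency: ω = 2π·f = 2π·1e+04 = 6.283e+04 rad/s.
Step 2 — Component impedances:
  Z1: Z = 1/(jωC) = -j/(ω·C) = 0 - j13.37 Ω
  Z2: Z = 1/(jωC) = -j/(ω·C) = 0 - j13.26 Ω
  Z3: Z = jωL = j·6.283e+04·0.0271 = 0 + j1703 Ω
  Z4: Z = R = 4700 Ω
  Z5: Z = R = 100 Ω
Step 3 — Bridge requires nodal analysis (the Z5 bridge couples midpoints C and D, so the two paths cannot be reduced to a simple series/parallel combination). Setting node B to ground and injecting 1 A at node A, the 3-node admittance system at A, C, D solves to V_A = Z_AB = 0.04303 - j26.75 Ω = 26.75∠-89.9° Ω.

Z = 0.04303 - j26.75 Ω = 26.75∠-89.9° Ω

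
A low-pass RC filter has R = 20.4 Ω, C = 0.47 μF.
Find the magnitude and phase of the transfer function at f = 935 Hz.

Step 1 — Angular frequency: ω = 2π·935 = 5875 rad/s.
Step 2 — Transfer function: H(jω) = 1/(1 + jωRC).
Step 3 — Denominator: 1 + jωRC = 1 + j·5875·20.4·4.7e-07 = 1 + j0.05633.
Step 4 — H = 0.9968 - j0.05615.
Step 5 — Magnitude: |H| = 0.9984 (-0.0 dB); phase: φ = -3.2°.

|H| = 0.9984 (-0.0 dB), φ = -3.2°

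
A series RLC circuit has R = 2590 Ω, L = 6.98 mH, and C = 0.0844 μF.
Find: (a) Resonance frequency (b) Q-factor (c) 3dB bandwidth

Step 1 — Resonance: ω₀ = 1/√(LC) = 1/√(0.00698·8.44e-08) = 4.12e+04 rad/s.
Step 2 — f₀ = ω₀/(2π) = 6557 Hz.
Step 3 — Series Q: Q = ω₀L/R = 4.12e+04·0.00698/2590 = 0.111.
Step 4 — Bandwidth: Δω = ω₀/Q = 3.711e+05 rad/s; BW = Δω/(2π) = 5.906e+04 Hz.

(a) f₀ = 6557 Hz  (b) Q = 0.111  (c) BW = 5.906e+04 Hz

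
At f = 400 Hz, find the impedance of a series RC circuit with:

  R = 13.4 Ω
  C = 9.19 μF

Step 1 — Angular frequency: ω = 2π·f = 2π·400 = 2513 rad/s.
Step 2 — Component impedances:
  R: Z = R = 13.4 Ω
  C: Z = 1/(jωC) = -j/(ω·C) = 0 - j43.3 Ω
Step 3 — Series combination: Z_total = R + C = 13.4 - j43.3 Ω = 45.32∠-72.8° Ω.

Z = 13.4 - j43.3 Ω = 45.32∠-72.8° Ω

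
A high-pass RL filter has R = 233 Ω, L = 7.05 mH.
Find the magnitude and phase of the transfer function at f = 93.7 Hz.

Step 1 — Angular frequency: ω = 2π·93.7 = 588.7 rad/s.
Step 2 — Transfer function: H(jω) = jωL/(R + jωL).
Step 3 — Numerator jωL = j·4.151; denominator R + jωL = 233 + j4.151.
Step 4 — H = 0.0003172 + j0.01781.
Step 5 — Magnitude: |H| = 0.01781 (-35.0 dB); phase: φ = 89.0°.

|H| = 0.01781 (-35.0 dB), φ = 89.0°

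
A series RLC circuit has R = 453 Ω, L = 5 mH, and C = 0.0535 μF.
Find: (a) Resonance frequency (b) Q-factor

Step 1 — Resonance condition Im(Z)=0 gives ω₀ = 1/√(LC).
Step 2 — ω₀ = 1/√(0.005·5.35e-08) = 6.114e+04 rad/s.
Step 3 — f₀ = ω₀/(2π) = 9731 Hz.
Step 4 — Series Q: Q = ω₀L/R = 6.114e+04·0.005/453 = 0.6749.

(a) f₀ = 9731 Hz  (b) Q = 0.6749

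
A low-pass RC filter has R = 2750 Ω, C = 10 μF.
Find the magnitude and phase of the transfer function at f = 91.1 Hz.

Step 1 — Angular frequency: ω = 2π·91.1 = 572.4 rad/s.
Step 2 — Transfer function: H(jω) = 1/(1 + jωRC).
Step 3 — Denominator: 1 + jωRC = 1 + j·572.4·2750·1e-05 = 1 + j15.74.
Step 4 — H = 0.00402 - j0.06327.
Step 5 — Magnitude: |H| = 0.0634 (-24.0 dB); phase: φ = -86.4°.

|H| = 0.0634 (-24.0 dB), φ = -86.4°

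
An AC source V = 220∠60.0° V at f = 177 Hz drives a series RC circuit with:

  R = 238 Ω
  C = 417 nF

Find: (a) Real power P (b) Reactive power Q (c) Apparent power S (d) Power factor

Step 1 — Angular frequency: ω = 2π·f = 2π·177 = 1112 rad/s.
Step 2 — Component impedances:
  R: Z = R = 238 Ω
  C: Z = 1/(jωC) = -j/(ω·C) = 0 - j2156 Ω
Step 3 — Series combination: Z_total = R + C = 238 - j2156 Ω = 2169∠-83.7° Ω.
Step 4 — Source phasor: V = 220∠60.0° V = 110 + j190.5 V.
Step 5 — Current: I = V / Z = -0.08173 + j0.06003 A = 0.1014∠143.7° A.
Step 6 — Complex power: S = V·I* = 2.448 - j22.18 VA.
Step 7 — Real power: P = Re(S) = 2.448 W.
Step 8 — Reactive power: Q = Im(S) = -22.18 VAR.
Step 9 — Apparent power: |S| = 22.31 VA.
Step 10 — Power factor: PF = P/|S| = 0.1097 (leading).

(a) P = 2.448 W  (b) Q = -22.18 VAR  (c) S = 22.31 VA  (d) PF = 0.1097 (leading)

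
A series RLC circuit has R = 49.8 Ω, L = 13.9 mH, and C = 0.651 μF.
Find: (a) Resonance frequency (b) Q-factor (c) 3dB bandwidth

Step 1 — Resonance: ω₀ = 1/√(LC) = 1/√(0.0139·6.51e-07) = 1.051e+04 rad/s.
Step 2 — f₀ = ω₀/(2π) = 1673 Hz.
Step 3 — Series Q: Q = ω₀L/R = 1.051e+04·0.0139/49.8 = 2.934.
Step 4 — Bandwidth: Δω = ω₀/Q = 3583 rad/s; BW = Δω/(2π) = 570.2 Hz.

(a) f₀ = 1673 Hz  (b) Q = 2.934  (c) BW = 570.2 Hz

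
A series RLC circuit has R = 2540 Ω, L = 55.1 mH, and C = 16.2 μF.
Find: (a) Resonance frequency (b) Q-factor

Step 1 — Resonance condition Im(Z)=0 gives ω₀ = 1/√(LC).
Step 2 — ω₀ = 1/√(0.0551·1.62e-05) = 1058 rad/s.
Step 3 — f₀ = ω₀/(2π) = 168.5 Hz.
Step 4 — Series Q: Q = ω₀L/R = 1058·0.0551/2540 = 0.02296.

(a) f₀ = 168.5 Hz  (b) Q = 0.02296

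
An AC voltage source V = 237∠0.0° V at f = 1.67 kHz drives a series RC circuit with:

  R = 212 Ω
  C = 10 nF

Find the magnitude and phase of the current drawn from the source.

Step 1 — Angular frequency: ω = 2π·f = 2π·1670 = 1.049e+04 rad/s.
Step 2 — Component impedances:
  R: Z = R = 212 Ω
  C: Z = 1/(jωC) = -j/(ω·C) = 0 - j9530 Ω
Step 3 — Series combination: Z_total = R + C = 212 - j9530 Ω = 9533∠-88.7° Ω.
Step 4 — Source phasor: V = 237∠0.0° V = 237 V.
Step 5 — Ohm's law: I = V / Z_total = (237) / (212 - j9530) = 0.0005529 + j0.02486 A.
Step 6 — Convert to polar: |I| = 0.02486 A, ∠I = 88.7°.

I = 0.02486∠88.7° A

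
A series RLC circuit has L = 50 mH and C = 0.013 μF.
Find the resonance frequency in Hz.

Step 1 — Resonance condition Im(Z)=0 gives ω₀ = 1/√(LC).
Step 2 — ω₀ = 1/√(0.05·1.3e-08) = 3.922e+04 rad/s.
Step 3 — f₀ = ω₀/(2π) = 6243 Hz.

f₀ = 6243 Hz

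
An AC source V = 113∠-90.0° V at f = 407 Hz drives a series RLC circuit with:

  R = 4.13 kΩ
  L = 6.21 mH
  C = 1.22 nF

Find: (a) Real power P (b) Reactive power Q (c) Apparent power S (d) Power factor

Step 1 — Angular frequency: ω = 2π·f = 2π·407 = 2557 rad/s.
Step 2 — Component impedances:
  R: Z = R = 4130 Ω
  L: Z = jωL = j·2557·0.00621 = 0 + j15.88 Ω
  C: Z = 1/(jωC) = -j/(ω·C) = 0 - j3.205e+05 Ω
Step 3 — Series combination: Z_total = R + L + C = 4130 - j3.205e+05 Ω = 3.205e+05∠-89.3° Ω.
Step 4 — Source phasor: V = 113∠-90.0° V = 0 - j113 V.
Step 5 — Current: I = V / Z = 0.0003525 - j4.542e-06 A = 0.0003525∠-0.7° A.
Step 6 — Complex power: S = V·I* = 0.0005133 - j0.03983 VA.
Step 7 — Real power: P = Re(S) = 0.0005133 W.
Step 8 — Reactive power: Q = Im(S) = -0.03983 VAR.
Step 9 — Apparent power: |S| = 0.03984 VA.
Step 10 — Power factor: PF = P/|S| = 0.01288 (leading).

(a) P = 0.0005133 W  (b) Q = -0.03983 VAR  (c) S = 0.03984 VA  (d) PF = 0.01288 (leading)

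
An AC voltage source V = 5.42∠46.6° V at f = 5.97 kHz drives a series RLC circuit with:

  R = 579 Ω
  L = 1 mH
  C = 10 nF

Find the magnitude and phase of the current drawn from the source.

Step 1 — Angular frequency: ω = 2π·f = 2π·5970 = 3.751e+04 rad/s.
Step 2 — Component impedances:
  R: Z = R = 579 Ω
  L: Z = jωL = j·3.751e+04·0.001 = 0 + j37.51 Ω
  C: Z = 1/(jωC) = -j/(ω·C) = 0 - j2666 Ω
Step 3 — Series combination: Z_total = R + L + C = 579 - j2628 Ω = 2691∠-77.6° Ω.
Step 4 — Source phasor: V = 5.42∠46.6° V = 3.724 + j3.938 V.
Step 5 — Ohm's law: I = V / Z_total = (3.724 + j3.938) / (579 - j2628) = -0.001131 + j0.001666 A.
Step 6 — Convert to polar: |I| = 0.002014 A, ∠I = 124.2°.

I = 0.002014∠124.2° A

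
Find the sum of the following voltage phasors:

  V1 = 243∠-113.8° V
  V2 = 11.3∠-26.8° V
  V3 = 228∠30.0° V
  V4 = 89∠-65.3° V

Step 1 — Convert each phasor to rectangular form:
  V1 = 243·(cos(-113.8°) + j·sin(-113.8°)) = -98.06 - j222.3 V
  V2 = 11.3·(cos(-26.8°) + j·sin(-26.8°)) = 10.09 - j5.095 V
  V3 = 228·(cos(30.0°) + j·sin(30.0°)) = 197.5 + j114 V
  V4 = 89·(cos(-65.3°) + j·sin(-65.3°)) = 37.19 - j80.86 V
Step 2 — Sum components: V_total = 146.7 - j194.3 V.
Step 3 — Convert to polar: |V_total| = 243.4 V, ∠V_total = -53.0°.

V_total = 243.4∠-53.0° V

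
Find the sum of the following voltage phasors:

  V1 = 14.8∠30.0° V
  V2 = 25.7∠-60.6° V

Step 1 — Convert each phasor to rectangular form:
  V1 = 14.8·(cos(30.0°) + j·sin(30.0°)) = 12.82 + j7.4 V
  V2 = 25.7·(cos(-60.6°) + j·sin(-60.6°)) = 12.62 - j22.39 V
Step 2 — Sum components: V_total = 25.43 - j14.99 V.
Step 3 — Convert to polar: |V_total| = 29.52 V, ∠V_total = -30.5°.

V_total = 29.52∠-30.5° V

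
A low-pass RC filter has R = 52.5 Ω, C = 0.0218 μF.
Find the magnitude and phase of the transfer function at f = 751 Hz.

Step 1 — Angular frequency: ω = 2π·751 = 4719 rad/s.
Step 2 — Transfer function: H(jω) = 1/(1 + jωRC).
Step 3 — Denominator: 1 + jωRC = 1 + j·4719·52.5·2.18e-08 = 1 + j0.005401.
Step 4 — H = 1 - j0.0054.
Step 5 — Magnitude: |H| = 1 (-0.0 dB); phase: φ = -0.3°.

|H| = 1 (-0.0 dB), φ = -0.3°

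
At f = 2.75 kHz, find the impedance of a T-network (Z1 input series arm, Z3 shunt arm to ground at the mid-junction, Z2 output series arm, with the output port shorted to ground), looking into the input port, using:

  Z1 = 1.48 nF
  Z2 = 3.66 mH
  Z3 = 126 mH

Step 1 — Angular frequency: ω = 2π·f = 2π·2750 = 1.728e+04 rad/s.
Step 2 — Component impedances:
  Z1: Z = 1/(jωC) = -j/(ω·C) = 0 - j3.91e+04 Ω
  Z2: Z = jωL = j·1.728e+04·0.00366 = 0 + j63.24 Ω
  Z3: Z = jωL = j·1.728e+04·0.126 = 0 + j2177 Ω
Step 3 — With the output port shorted to ground, the output series arm Z2 runs from the junction to ground; the shunt arm Z3 also runs from the junction to ground. They appear in parallel: Z3 || Z2 = 0 + j61.46 Ω.
Step 4 — Series with input arm Z1: Z_in = Z1 + (Z3 || Z2) = 0 - j3.904e+04 Ω = 3.904e+04∠-90.0° Ω.

Z = 0 - j3.904e+04 Ω = 3.904e+04∠-90.0° Ω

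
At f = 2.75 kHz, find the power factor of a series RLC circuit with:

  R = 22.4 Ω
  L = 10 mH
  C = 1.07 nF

Step 1 — Angular frequency: ω = 2π·f = 2π·2750 = 1.728e+04 rad/s.
Step 2 — Component impedances:
  R: Z = R = 22.4 Ω
  L: Z = jωL = j·1.728e+04·0.01 = 0 + j172.8 Ω
  C: Z = 1/(jωC) = -j/(ω·C) = 0 - j5.409e+04 Ω
Step 3 — Series combination: Z_total = R + L + C = 22.4 - j5.392e+04 Ω = 5.392e+04∠-90.0° Ω.
Step 4 — Power factor: PF = cos(φ) = Re(Z)/|Z| = 22.4/53916 = 0.0004155.
Step 5 — Type: Im(Z) = -5.392e+04 ⇒ leading (phase φ = -90.0°).

PF = 0.0004155 (leading, φ = -90.0°)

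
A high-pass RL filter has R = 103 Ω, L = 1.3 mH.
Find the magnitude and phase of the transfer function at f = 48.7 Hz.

Step 1 — Angular frequency: ω = 2π·48.7 = 306 rad/s.
Step 2 — Transfer function: H(jω) = jωL/(R + jωL).
Step 3 — Numerator jωL = j·0.3978; denominator R + jωL = 103 + j0.3978.
Step 4 — H = 1.492e-05 + j0.003862.
Step 5 — Magnitude: |H| = 0.003862 (-48.3 dB); phase: φ = 89.8°.

|H| = 0.003862 (-48.3 dB), φ = 89.8°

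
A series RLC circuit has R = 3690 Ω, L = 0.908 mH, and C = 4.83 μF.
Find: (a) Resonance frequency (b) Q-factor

Step 1 — Resonance condition Im(Z)=0 gives ω₀ = 1/√(LC).
Step 2 — ω₀ = 1/√(0.000908·4.83e-06) = 1.51e+04 rad/s.
Step 3 — f₀ = ω₀/(2π) = 2403 Hz.
Step 4 — Series Q: Q = ω₀L/R = 1.51e+04·0.000908/3690 = 0.003716.

(a) f₀ = 2403 Hz  (b) Q = 0.003716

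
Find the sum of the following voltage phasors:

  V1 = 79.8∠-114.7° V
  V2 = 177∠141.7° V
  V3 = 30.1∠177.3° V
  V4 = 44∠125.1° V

Step 1 — Convert each phasor to rectangular form:
  V1 = 79.8·(cos(-114.7°) + j·sin(-114.7°)) = -33.35 - j72.5 V
  V2 = 177·(cos(141.7°) + j·sin(141.7°)) = -138.9 + j109.7 V
  V3 = 30.1·(cos(177.3°) + j·sin(177.3°)) = -30.07 + j1.418 V
  V4 = 44·(cos(125.1°) + j·sin(125.1°)) = -25.3 + j36 V
Step 2 — Sum components: V_total = -227.6 + j74.62 V.
Step 3 — Convert to polar: |V_total| = 239.5 V, ∠V_total = 161.8°.

V_total = 239.5∠161.8° V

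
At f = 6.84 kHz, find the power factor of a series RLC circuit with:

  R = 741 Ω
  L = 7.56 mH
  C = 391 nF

Step 1 — Angular frequency: ω = 2π·f = 2π·6840 = 4.298e+04 rad/s.
Step 2 — Component impedances:
  R: Z = R = 741 Ω
  L: Z = jωL = j·4.298e+04·0.00756 = 0 + j324.9 Ω
  C: Z = 1/(jωC) = -j/(ω·C) = 0 - j59.51 Ω
Step 3 — Series combination: Z_total = R + L + C = 741 + j265.4 Ω = 787.1∠19.7° Ω.
Step 4 — Power factor: PF = cos(φ) = Re(Z)/|Z| = 741/787.1 = 0.9414.
Step 5 — Type: Im(Z) = 265.4 ⇒ lagging (phase φ = 19.7°).

PF = 0.9414 (lagging, φ = 19.7°)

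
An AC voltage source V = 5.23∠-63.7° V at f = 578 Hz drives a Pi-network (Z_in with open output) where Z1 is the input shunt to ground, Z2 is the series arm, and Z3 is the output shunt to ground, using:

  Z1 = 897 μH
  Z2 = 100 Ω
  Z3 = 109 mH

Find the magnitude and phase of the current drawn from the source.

Step 1 — Angular frequency: ω = 2π·f = 2π·578 = 3632 rad/s.
Step 2 — Component impedances:
  Z1: Z = jωL = j·3632·0.000897 = 0 + j3.258 Ω
  Z2: Z = R = 100 Ω
  Z3: Z = jωL = j·3632·0.109 = 0 + j395.9 Ω
Step 3 — With open output, the series arm Z2 and the output shunt Z3 appear in series to ground: Z2 + Z3 = 100 + j395.9 Ω.
Step 4 — Parallel with input shunt Z1: Z_in = Z1 || (Z2 + Z3) = 0.006269 + j3.233 Ω = 3.233∠89.9° Ω.
Step 5 — Source phasor: V = 5.23∠-63.7° V = 2.317 - j4.689 V.
Step 6 — Ohm's law: I = V / Z_total = (2.317 - j4.689) / (0.006269 + j3.233) = -1.449 - j0.7197 A.
Step 7 — Convert to polar: |I| = 1.618 A, ∠I = -153.6°.

I = 1.618∠-153.6° A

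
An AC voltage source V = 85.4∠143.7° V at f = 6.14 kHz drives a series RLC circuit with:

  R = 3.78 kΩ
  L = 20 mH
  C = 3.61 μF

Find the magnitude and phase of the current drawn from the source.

Step 1 — Angular frequency: ω = 2π·f = 2π·6140 = 3.858e+04 rad/s.
Step 2 — Component impedances:
  R: Z = R = 3780 Ω
  L: Z = jωL = j·3.858e+04·0.02 = 0 + j771.6 Ω
  C: Z = 1/(jωC) = -j/(ω·C) = 0 - j7.18 Ω
Step 3 — Series combination: Z_total = R + L + C = 3780 + j764.4 Ω = 3857∠11.4° Ω.
Step 4 — Source phasor: V = 85.4∠143.7° V = -68.83 + j50.56 V.
Step 5 — Ohm's law: I = V / Z_total = (-68.83 + j50.56) / (3780 + j764.4) = -0.01489 + j0.01639 A.
Step 6 — Convert to polar: |I| = 0.02214 A, ∠I = 132.3°.

I = 0.02214∠132.3° A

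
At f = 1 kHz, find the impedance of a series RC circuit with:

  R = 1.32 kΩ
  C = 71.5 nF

Step 1 — Angular frequency: ω = 2π·f = 2π·1000 = 6283 rad/s.
Step 2 — Component impedances:
  R: Z = R = 1320 Ω
  C: Z = 1/(jωC) = -j/(ω·C) = 0 - j2226 Ω
Step 3 — Series combination: Z_total = R + C = 1320 - j2226 Ω = 2588∠-59.3° Ω.

Z = 1320 - j2226 Ω = 2588∠-59.3° Ω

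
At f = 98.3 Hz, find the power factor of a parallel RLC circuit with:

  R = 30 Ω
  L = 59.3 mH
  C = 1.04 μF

Step 1 — Angular frequency: ω = 2π·f = 2π·98.3 = 617.6 rad/s.
Step 2 — Component impedances:
  R: Z = R = 30 Ω
  L: Z = jωL = j·617.6·0.0593 = 0 + j36.63 Ω
  C: Z = 1/(jωC) = -j/(ω·C) = 0 - j1557 Ω
Step 3 — Parallel combination: 1/Z_total = 1/R + 1/L + 1/C; Z_total = 18.3 + j14.63 Ω = 23.43∠38.7° Ω.
Step 4 — Power factor: PF = cos(φ) = Re(Z)/|Z| = 18.296/23.428 = 0.7809.
Step 5 — Type: Im(Z) = 14.63 ⇒ lagging (phase φ = 38.7°).

PF = 0.7809 (lagging, φ = 38.7°)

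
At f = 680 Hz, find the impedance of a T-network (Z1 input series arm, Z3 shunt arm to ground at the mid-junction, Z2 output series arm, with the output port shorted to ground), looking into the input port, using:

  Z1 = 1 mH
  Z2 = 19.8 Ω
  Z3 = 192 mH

Step 1 — Angular frequency: ω = 2π·f = 2π·680 = 4273 rad/s.
Step 2 — Component impedances:
  Z1: Z = jωL = j·4273·0.001 = 0 + j4.273 Ω
  Z2: Z = R = 19.8 Ω
  Z3: Z = jωL = j·4273·0.192 = 0 + j820.3 Ω
Step 3 — With the output port shorted to ground, the output series arm Z2 runs from the junction to ground; the shunt arm Z3 also runs from the junction to ground. They appear in parallel: Z3 || Z2 = 19.79 + j0.4776 Ω.
Step 4 — Series with input arm Z1: Z_in = Z1 + (Z3 || Z2) = 19.79 + j4.75 Ω = 20.35∠13.5° Ω.

Z = 19.79 + j4.75 Ω = 20.35∠13.5° Ω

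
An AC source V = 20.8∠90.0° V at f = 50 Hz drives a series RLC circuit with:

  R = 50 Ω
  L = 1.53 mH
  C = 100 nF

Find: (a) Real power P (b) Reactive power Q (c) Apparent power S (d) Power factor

Step 1 — Angular frequency: ω = 2π·f = 2π·50 = 314.2 rad/s.
Step 2 — Component impedances:
  R: Z = R = 50 Ω
  L: Z = jωL = j·314.2·0.00153 = 0 + j0.4807 Ω
  C: Z = 1/(jωC) = -j/(ω·C) = 0 - j3.183e+04 Ω
Step 3 — Series combination: Z_total = R + L + C = 50 - j3.183e+04 Ω = 3.183e+04∠-89.9° Ω.
Step 4 — Source phasor: V = 20.8∠90.0° V = 0 + j20.8 V.
Step 5 — Current: I = V / Z = -0.0006535 + j1.026e-06 A = 0.0006535∠179.9° A.
Step 6 — Complex power: S = V·I* = 2.135e-05 - j0.01359 VA.
Step 7 — Real power: P = Re(S) = 2.135e-05 W.
Step 8 — Reactive power: Q = Im(S) = -0.01359 VAR.
Step 9 — Apparent power: |S| = 0.01359 VA.
Step 10 — Power factor: PF = P/|S| = 0.001571 (leading).

(a) P = 2.135e-05 W  (b) Q = -0.01359 VAR  (c) S = 0.01359 VA  (d) PF = 0.001571 (leading)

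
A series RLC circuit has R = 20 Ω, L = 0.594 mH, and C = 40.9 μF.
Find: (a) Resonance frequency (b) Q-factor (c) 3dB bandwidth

Step 1 — Resonance condition Im(Z)=0 gives ω₀ = 1/√(LC).
Step 2 — ω₀ = 1/√(0.000594·4.09e-05) = 6416 rad/s.
Step 3 — f₀ = ω₀/(2π) = 1021 Hz.
Step 4 — Series Q: Q = ω₀L/R = 6416·0.000594/20 = 0.1905.
Step 5 — 3dB bandwidth: Δω = ω₀/Q = 3.367e+04 rad/s; BW = Δω/(2π) = 5359 Hz.

(a) f₀ = 1021 Hz  (b) Q = 0.1905  (c) BW = 5359 Hz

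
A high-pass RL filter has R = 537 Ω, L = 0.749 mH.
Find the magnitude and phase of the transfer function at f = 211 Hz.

Step 1 — Angular frequency: ω = 2π·211 = 1326 rad/s.
Step 2 — Transfer function: H(jω) = jωL/(R + jωL).
Step 3 — Numerator jωL = j·0.993; denominator R + jωL = 537 + j0.993.
Step 4 — H = 3.419e-06 + j0.001849.
Step 5 — Magnitude: |H| = 0.001849 (-54.7 dB); phase: φ = 89.9°.

|H| = 0.001849 (-54.7 dB), φ = 89.9°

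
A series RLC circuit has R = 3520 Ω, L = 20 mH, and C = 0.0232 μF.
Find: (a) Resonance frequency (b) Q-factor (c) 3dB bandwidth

Step 1 — Resonance: ω₀ = 1/√(LC) = 1/√(0.02·2.32e-08) = 4.642e+04 rad/s.
Step 2 — f₀ = ω₀/(2π) = 7389 Hz.
Step 3 — Series Q: Q = ω₀L/R = 4.642e+04·0.02/3520 = 0.2638.
Step 4 — Bandwidth: Δω = ω₀/Q = 1.76e+05 rad/s; BW = Δω/(2π) = 2.801e+04 Hz.

(a) f₀ = 7389 Hz  (b) Q = 0.2638  (c) BW = 2.801e+04 Hz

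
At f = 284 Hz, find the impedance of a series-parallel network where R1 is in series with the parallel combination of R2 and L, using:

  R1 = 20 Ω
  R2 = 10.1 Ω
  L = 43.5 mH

Step 1 — Angular frequency: ω = 2π·f = 2π·284 = 1784 rad/s.
Step 2 — Component impedances:
  R1: Z = R = 20 Ω
  R2: Z = R = 10.1 Ω
  L: Z = jωL = j·1784·0.0435 = 0 + j77.62 Ω
Step 3 — Parallel branch: R2 || L = 1/(1/R2 + 1/L) = 9.932 + j1.292 Ω.
Step 4 — Series with R1: Z_total = R1 + (R2 || L) = 29.93 + j1.292 Ω = 29.96∠2.5° Ω.

Z = 29.93 + j1.292 Ω = 29.96∠2.5° Ω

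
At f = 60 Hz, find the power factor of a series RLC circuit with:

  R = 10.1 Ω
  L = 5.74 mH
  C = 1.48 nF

Step 1 — Angular frequency: ω = 2π·f = 2π·60 = 377 rad/s.
Step 2 — Component impedances:
  R: Z = R = 10.1 Ω
  L: Z = jωL = j·377·0.00574 = 0 + j2.164 Ω
  C: Z = 1/(jωC) = -j/(ω·C) = 0 - j1.792e+06 Ω
Step 3 — Series combination: Z_total = R + L + C = 10.1 - j1.792e+06 Ω = 1.792e+06∠-90.0° Ω.
Step 4 — Power factor: PF = cos(φ) = Re(Z)/|Z| = 10.1/1.7923e+06 = 5.635e-06.
Step 5 — Type: Im(Z) = -1.792e+06 ⇒ leading (phase φ = -90.0°).

PF = 5.635e-06 (leading, φ = -90.0°)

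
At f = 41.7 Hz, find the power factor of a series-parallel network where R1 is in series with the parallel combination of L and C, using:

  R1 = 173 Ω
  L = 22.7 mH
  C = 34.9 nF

Step 1 — Angular frequency: ω = 2π·f = 2π·41.7 = 262 rad/s.
Step 2 — Component impedances:
  R1: Z = R = 173 Ω
  L: Z = jωL = j·262·0.0227 = 0 + j5.948 Ω
  C: Z = 1/(jωC) = -j/(ω·C) = 0 - j1.094e+05 Ω
Step 3 — Parallel branch: L || C = 1/(1/L + 1/C) = 0 + j5.948 Ω.
Step 4 — Series with R1: Z_total = R1 + (L || C) = 173 + j5.948 Ω = 173.1∠2.0° Ω.
Step 5 — Power factor: PF = cos(φ) = Re(Z)/|Z| = 173/173.1 = 0.9994.
Step 6 — Type: Im(Z) = 5.948 ⇒ lagging (phase φ = 2.0°).

PF = 0.9994 (lagging, φ = 2.0°)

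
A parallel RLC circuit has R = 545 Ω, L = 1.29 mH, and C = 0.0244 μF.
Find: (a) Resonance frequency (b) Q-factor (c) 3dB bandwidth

Step 1 — Resonance: ω₀ = 1/√(LC) = 1/√(0.00129·2.44e-08) = 1.782e+05 rad/s.
Step 2 — f₀ = ω₀/(2π) = 2.837e+04 Hz.
Step 3 — Parallel Q: Q = R/(ω₀L) = 545/(1.782e+05·0.00129) = 2.37.
Step 4 — Bandwidth: Δω = ω₀/Q = 7.52e+04 rad/s; BW = Δω/(2π) = 1.197e+04 Hz.

(a) f₀ = 2.837e+04 Hz  (b) Q = 2.37  (c) BW = 1.197e+04 Hz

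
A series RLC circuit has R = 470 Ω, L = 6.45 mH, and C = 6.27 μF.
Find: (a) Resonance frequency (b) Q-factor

Step 1 — Resonance condition Im(Z)=0 gives ω₀ = 1/√(LC).
Step 2 — ω₀ = 1/√(0.00645·6.27e-06) = 4973 rad/s.
Step 3 — f₀ = ω₀/(2π) = 791.4 Hz.
Step 4 — Series Q: Q = ω₀L/R = 4973·0.00645/470 = 0.06824.

(a) f₀ = 791.4 Hz  (b) Q = 0.06824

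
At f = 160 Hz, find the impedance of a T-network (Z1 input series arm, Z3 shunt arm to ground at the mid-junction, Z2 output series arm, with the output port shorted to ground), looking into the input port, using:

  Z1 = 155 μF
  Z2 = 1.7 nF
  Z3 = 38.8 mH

Step 1 — Angular frequency: ω = 2π·f = 2π·160 = 1005 rad/s.
Step 2 — Component impedances:
  Z1: Z = 1/(jωC) = -j/(ω·C) = 0 - j6.418 Ω
  Z2: Z = 1/(jωC) = -j/(ω·C) = 0 - j5.851e+05 Ω
  Z3: Z = jωL = j·1005·0.0388 = 0 + j39.01 Ω
Step 3 — With the output port shorted to ground, the output series arm Z2 runs from the junction to ground; the shunt arm Z3 also runs from the junction to ground. They appear in parallel: Z3 || Z2 = 0 + j39.01 Ω.
Step 4 — Series with input arm Z1: Z_in = Z1 + (Z3 || Z2) = 0 + j32.59 Ω = 32.59∠90.0° Ω.

Z = 0 + j32.59 Ω = 32.59∠90.0° Ω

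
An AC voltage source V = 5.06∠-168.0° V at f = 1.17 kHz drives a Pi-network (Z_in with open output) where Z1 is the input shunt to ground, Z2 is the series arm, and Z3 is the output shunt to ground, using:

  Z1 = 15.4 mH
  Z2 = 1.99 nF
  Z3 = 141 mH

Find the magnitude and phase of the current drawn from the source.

Step 1 — Angular frequency: ω = 2π·f = 2π·1170 = 7351 rad/s.
Step 2 — Component impedances:
  Z1: Z = jωL = j·7351·0.0154 = 0 + j113.2 Ω
  Z2: Z = 1/(jωC) = -j/(ω·C) = 0 - j6.836e+04 Ω
  Z3: Z = jωL = j·7351·0.141 = 0 + j1037 Ω
Step 3 — With open output, the series arm Z2 and the output shunt Z3 appear in series to ground: Z2 + Z3 = 0 - j6.732e+04 Ω.
Step 4 — Parallel with input shunt Z1: Z_in = Z1 || (Z2 + Z3) = 0 + j113.4 Ω = 113.4∠90.0° Ω.
Step 5 — Source phasor: V = 5.06∠-168.0° V = -4.949 - j1.052 V.
Step 6 — Ohm's law: I = V / Z_total = (-4.949 - j1.052) / (0 + j113.4) = -0.009277 + j0.04365 A.
Step 7 — Convert to polar: |I| = 0.04462 A, ∠I = 102.0°.

I = 0.04462∠102.0° A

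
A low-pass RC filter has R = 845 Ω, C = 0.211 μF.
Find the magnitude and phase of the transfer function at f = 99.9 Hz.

Step 1 — Angular frequency: ω = 2π·99.9 = 627.7 rad/s.
Step 2 — Transfer function: H(jω) = 1/(1 + jωRC).
Step 3 — Denominator: 1 + jωRC = 1 + j·627.7·845·2.11e-07 = 1 + j0.1119.
Step 4 — H = 0.9876 - j0.1105.
Step 5 — Magnitude: |H| = 0.9938 (-0.1 dB); phase: φ = -6.4°.

|H| = 0.9938 (-0.1 dB), φ = -6.4°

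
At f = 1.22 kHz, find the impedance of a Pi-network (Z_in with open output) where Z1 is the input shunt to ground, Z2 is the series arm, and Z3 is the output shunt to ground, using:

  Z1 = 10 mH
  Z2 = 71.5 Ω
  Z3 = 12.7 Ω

Step 1 — Angular frequency: ω = 2π·f = 2π·1220 = 7665 rad/s.
Step 2 — Component impedances:
  Z1: Z = jωL = j·7665·0.01 = 0 + j76.65 Ω
  Z2: Z = R = 71.5 Ω
  Z3: Z = R = 12.7 Ω
Step 3 — With open output, the series arm Z2 and the output shunt Z3 appear in series to ground: Z2 + Z3 = 84.2 Ω.
Step 4 — Parallel with input shunt Z1: Z_in = Z1 || (Z2 + Z3) = 38.16 + j41.92 Ω = 56.68∠47.7° Ω.

Z = 38.16 + j41.92 Ω = 56.68∠47.7° Ω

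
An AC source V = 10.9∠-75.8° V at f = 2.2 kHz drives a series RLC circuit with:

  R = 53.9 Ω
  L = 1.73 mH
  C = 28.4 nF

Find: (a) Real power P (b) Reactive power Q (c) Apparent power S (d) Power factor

Step 1 — Angular frequency: ω = 2π·f = 2π·2200 = 1.382e+04 rad/s.
Step 2 — Component impedances:
  R: Z = R = 53.9 Ω
  L: Z = jωL = j·1.382e+04·0.00173 = 0 + j23.91 Ω
  C: Z = 1/(jωC) = -j/(ω·C) = 0 - j2547 Ω
Step 3 — Series combination: Z_total = R + L + C = 53.9 - j2523 Ω = 2524∠-88.8° Ω.
Step 4 — Source phasor: V = 10.9∠-75.8° V = 2.674 - j10.57 V.
Step 5 — Current: I = V / Z = 0.004208 + j0.0009697 A = 0.004319∠13.0° A.
Step 6 — Complex power: S = V·I* = 0.001005 - j0.04706 VA.
Step 7 — Real power: P = Re(S) = 0.001005 W.
Step 8 — Reactive power: Q = Im(S) = -0.04706 VAR.
Step 9 — Apparent power: |S| = 0.04707 VA.
Step 10 — Power factor: PF = P/|S| = 0.02136 (leading).

(a) P = 0.001005 W  (b) Q = -0.04706 VAR  (c) S = 0.04707 VA  (d) PF = 0.02136 (leading)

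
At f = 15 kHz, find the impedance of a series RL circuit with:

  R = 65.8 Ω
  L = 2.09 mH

Step 1 — Angular frequency: ω = 2π·f = 2π·1.5e+04 = 9.425e+04 rad/s.
Step 2 — Component impedances:
  R: Z = R = 65.8 Ω
  L: Z = jωL = j·9.425e+04·0.00209 = 0 + j197 Ω
Step 3 — Series combination: Z_total = R + L = 65.8 + j197 Ω = 207.7∠71.5° Ω.

Z = 65.8 + j197 Ω = 207.7∠71.5° Ω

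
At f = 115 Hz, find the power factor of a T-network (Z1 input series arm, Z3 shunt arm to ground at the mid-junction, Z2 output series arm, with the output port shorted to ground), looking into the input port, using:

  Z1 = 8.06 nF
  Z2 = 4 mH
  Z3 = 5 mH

Step 1 — Angular frequency: ω = 2π·f = 2π·115 = 722.6 rad/s.
Step 2 — Component impedances:
  Z1: Z = 1/(jωC) = -j/(ω·C) = 0 - j1.717e+05 Ω
  Z2: Z = jωL = j·722.6·0.004 = 0 + j2.89 Ω
  Z3: Z = jωL = j·722.6·0.005 = 0 + j3.613 Ω
Step 3 — With the output port shorted to ground, the output series arm Z2 runs from the junction to ground; the shunt arm Z3 also runs from the junction to ground. They appear in parallel: Z3 || Z2 = 0 + j1.606 Ω.
Step 4 — Series with input arm Z1: Z_in = Z1 + (Z3 || Z2) = 0 - j1.717e+05 Ω = 1.717e+05∠-90.0° Ω.
Step 5 — Power factor: PF = cos(φ) = Re(Z)/|Z| = 0/1.717e+05 = 0.
Step 6 — Type: Im(Z) = -1.717e+05 ⇒ leading (phase φ = -90.0°).

PF = 0 (leading, φ = -90.0°)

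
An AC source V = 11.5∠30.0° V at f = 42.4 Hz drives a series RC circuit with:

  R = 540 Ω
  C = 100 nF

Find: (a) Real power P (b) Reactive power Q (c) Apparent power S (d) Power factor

Step 1 — Angular frequency: ω = 2π·f = 2π·42.4 = 266.4 rad/s.
Step 2 — Component impedances:
  R: Z = R = 540 Ω
  C: Z = 1/(jωC) = -j/(ω·C) = 0 - j3.754e+04 Ω
Step 3 — Series combination: Z_total = R + C = 540 - j3.754e+04 Ω = 3.754e+04∠-89.2° Ω.
Step 4 — Source phasor: V = 11.5∠30.0° V = 9.959 + j5.75 V.
Step 5 — Current: I = V / Z = -0.0001493 + j0.0002675 A = 0.0003063∠119.2° A.
Step 6 — Complex power: S = V·I* = 5.067e-05 - j0.003523 VA.
Step 7 — Real power: P = Re(S) = 5.067e-05 W.
Step 8 — Reactive power: Q = Im(S) = -0.003523 VAR.
Step 9 — Apparent power: |S| = 0.003523 VA.
Step 10 — Power factor: PF = P/|S| = 0.01438 (leading).

(a) P = 5.067e-05 W  (b) Q = -0.003523 VAR  (c) S = 0.003523 VA  (d) PF = 0.01438 (leading)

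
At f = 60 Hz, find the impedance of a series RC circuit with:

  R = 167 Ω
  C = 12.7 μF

Step 1 — Angular frequency: ω = 2π·f = 2π·60 = 377 rad/s.
Step 2 — Component impedances:
  R: Z = R = 167 Ω
  C: Z = 1/(jωC) = -j/(ω·C) = 0 - j208.9 Ω
Step 3 — Series combination: Z_total = R + C = 167 - j208.9 Ω = 267.4∠-51.4° Ω.

Z = 167 - j208.9 Ω = 267.4∠-51.4° Ω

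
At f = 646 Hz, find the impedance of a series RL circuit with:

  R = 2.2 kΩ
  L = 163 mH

Step 1 — Angular frequency: ω = 2π·f = 2π·646 = 4059 rad/s.
Step 2 — Component impedances:
  R: Z = R = 2200 Ω
  L: Z = jωL = j·4059·0.163 = 0 + j661.6 Ω
Step 3 — Series combination: Z_total = R + L = 2200 + j661.6 Ω = 2297∠16.7° Ω.

Z = 2200 + j661.6 Ω = 2297∠16.7° Ω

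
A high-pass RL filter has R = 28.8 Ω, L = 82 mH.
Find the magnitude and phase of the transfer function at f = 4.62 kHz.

Step 1 — Angular frequency: ω = 2π·4620 = 2.903e+04 rad/s.
Step 2 — Transfer function: H(jω) = jωL/(R + jωL).
Step 3 — Numerator jωL = j·2380; denominator R + jωL = 28.8 + j2380.
Step 4 — H = 0.9999 + j0.0121.
Step 5 — Magnitude: |H| = 0.9999 (-0.0 dB); phase: φ = 0.7°.

|H| = 0.9999 (-0.0 dB), φ = 0.7°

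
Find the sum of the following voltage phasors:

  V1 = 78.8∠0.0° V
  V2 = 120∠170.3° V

Step 1 — Convert each phasor to rectangular form:
  V1 = 78.8·(cos(0.0°) + j·sin(0.0°)) = 78.8 V
  V2 = 120·(cos(170.3°) + j·sin(170.3°)) = -118.3 + j20.22 V
Step 2 — Sum components: V_total = -39.48 + j20.22 V.
Step 3 — Convert to polar: |V_total| = 44.36 V, ∠V_total = 152.9°.

V_total = 44.36∠152.9° V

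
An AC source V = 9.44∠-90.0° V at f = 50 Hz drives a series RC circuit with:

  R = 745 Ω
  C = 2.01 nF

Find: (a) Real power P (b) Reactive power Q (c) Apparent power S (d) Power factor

Step 1 — Angular frequency: ω = 2π·f = 2π·50 = 314.2 rad/s.
Step 2 — Component impedances:
  R: Z = R = 745 Ω
  C: Z = 1/(jωC) = -j/(ω·C) = 0 - j1.584e+06 Ω
Step 3 — Series combination: Z_total = R + C = 745 - j1.584e+06 Ω = 1.584e+06∠-90.0° Ω.
Step 4 — Source phasor: V = 9.44∠-90.0° V = 0 - j9.44 V.
Step 5 — Current: I = V / Z = 5.961e-06 - j2.804e-09 A = 5.961e-06∠-0.0° A.
Step 6 — Complex power: S = V·I* = 2.647e-08 - j5.627e-05 VA.
Step 7 — Real power: P = Re(S) = 2.647e-08 W.
Step 8 — Reactive power: Q = Im(S) = -5.627e-05 VAR.
Step 9 — Apparent power: |S| = 5.627e-05 VA.
Step 10 — Power factor: PF = P/|S| = 0.0004704 (leading).

(a) P = 2.647e-08 W  (b) Q = -5.627e-05 VAR  (c) S = 5.627e-05 VA  (d) PF = 0.0004704 (leading)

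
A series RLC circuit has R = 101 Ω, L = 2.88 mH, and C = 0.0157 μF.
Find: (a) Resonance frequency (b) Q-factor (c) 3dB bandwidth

Step 1 — Resonance: ω₀ = 1/√(LC) = 1/√(0.00288·1.57e-08) = 1.487e+05 rad/s.
Step 2 — f₀ = ω₀/(2π) = 2.367e+04 Hz.
Step 3 — Series Q: Q = ω₀L/R = 1.487e+05·0.00288/101 = 4.241.
Step 4 — Bandwidth: Δω = ω₀/Q = 3.507e+04 rad/s; BW = Δω/(2π) = 5581 Hz.

(a) f₀ = 2.367e+04 Hz  (b) Q = 4.241  (c) BW = 5581 Hz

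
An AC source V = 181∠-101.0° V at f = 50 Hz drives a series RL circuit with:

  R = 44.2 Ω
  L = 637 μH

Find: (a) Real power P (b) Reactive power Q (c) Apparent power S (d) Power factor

Step 1 — Angular frequency: ω = 2π·f = 2π·50 = 314.2 rad/s.
Step 2 — Component impedances:
  R: Z = R = 44.2 Ω
  L: Z = jωL = j·314.2·0.000637 = 0 + j0.2001 Ω
Step 3 — Series combination: Z_total = R + L = 44.2 + j0.2001 Ω = 44.2∠0.3° Ω.
Step 4 — Source phasor: V = 181∠-101.0° V = -34.54 - j177.7 V.
Step 5 — Current: I = V / Z = -0.7996 - j4.016 A = 4.095∠-101.3° A.
Step 6 — Complex power: S = V·I* = 741.2 + j3.356 VA.
Step 7 — Real power: P = Re(S) = 741.2 W.
Step 8 — Reactive power: Q = Im(S) = 3.356 VAR.
Step 9 — Apparent power: |S| = 741.2 VA.
Step 10 — Power factor: PF = P/|S| = 1 (lagging).

(a) P = 741.2 W  (b) Q = 3.356 VAR  (c) S = 741.2 VA  (d) PF = 1 (lagging)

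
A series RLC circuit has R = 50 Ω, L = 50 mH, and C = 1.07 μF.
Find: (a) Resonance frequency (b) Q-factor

Step 1 — Resonance condition Im(Z)=0 gives ω₀ = 1/√(LC).
Step 2 — ω₀ = 1/√(0.05·1.07e-06) = 4323 rad/s.
Step 3 — f₀ = ω₀/(2π) = 688.1 Hz.
Step 4 — Series Q: Q = ω₀L/R = 4323·0.05/50 = 4.323.

(a) f₀ = 688.1 Hz  (b) Q = 4.323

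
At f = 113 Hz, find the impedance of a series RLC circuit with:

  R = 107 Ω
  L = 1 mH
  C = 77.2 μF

Step 1 — Angular frequency: ω = 2π·f = 2π·113 = 710 rad/s.
Step 2 — Component impedances:
  R: Z = R = 107 Ω
  L: Z = jωL = j·710·0.001 = 0 + j0.71 Ω
  C: Z = 1/(jωC) = -j/(ω·C) = 0 - j18.24 Ω
Step 3 — Series combination: Z_total = R + L + C = 107 - j17.53 Ω = 108.4∠-9.3° Ω.

Z = 107 - j17.53 Ω = 108.4∠-9.3° Ω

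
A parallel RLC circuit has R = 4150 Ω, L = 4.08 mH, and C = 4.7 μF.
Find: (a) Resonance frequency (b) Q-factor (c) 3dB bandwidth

Step 1 — Resonance: ω₀ = 1/√(LC) = 1/√(0.00408·4.7e-06) = 7221 rad/s.
Step 2 — f₀ = ω₀/(2π) = 1149 Hz.
Step 3 — Parallel Q: Q = R/(ω₀L) = 4150/(7221·0.00408) = 140.9.
Step 4 — Bandwidth: Δω = ω₀/Q = 51.27 rad/s; BW = Δω/(2π) = 8.16 Hz.

(a) f₀ = 1149 Hz  (b) Q = 140.9  (c) BW = 8.16 Hz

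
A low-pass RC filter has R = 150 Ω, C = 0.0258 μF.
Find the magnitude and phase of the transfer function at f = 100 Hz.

Step 1 — Angular frequency: ω = 2π·100 = 628.3 rad/s.
Step 2 — Transfer function: H(jω) = 1/(1 + jωRC).
Step 3 — Denominator: 1 + jωRC = 1 + j·628.3·150·2.58e-08 = 1 + j0.002432.
Step 4 — H = 1 - j0.002432.
Step 5 — Magnitude: |H| = 1 (-0.0 dB); phase: φ = -0.1°.

|H| = 1 (-0.0 dB), φ = -0.1°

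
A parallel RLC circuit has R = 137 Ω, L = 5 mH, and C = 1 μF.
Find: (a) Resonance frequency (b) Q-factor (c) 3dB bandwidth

Step 1 — Resonance: ω₀ = 1/√(LC) = 1/√(0.005·1e-06) = 1.414e+04 rad/s.
Step 2 — f₀ = ω₀/(2π) = 2251 Hz.
Step 3 — Parallel Q: Q = R/(ω₀L) = 137/(1.414e+04·0.005) = 1.937.
Step 4 — Bandwidth: Δω = ω₀/Q = 7299 rad/s; BW = Δω/(2π) = 1162 Hz.

(a) f₀ = 2251 Hz  (b) Q = 1.937  (c) BW = 1162 Hz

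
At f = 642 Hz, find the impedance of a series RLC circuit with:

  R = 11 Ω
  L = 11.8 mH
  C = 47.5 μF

Step 1 — Angular frequency: ω = 2π·f = 2π·642 = 4034 rad/s.
Step 2 — Component impedances:
  R: Z = R = 11 Ω
  L: Z = jωL = j·4034·0.0118 = 0 + j47.6 Ω
  C: Z = 1/(jωC) = -j/(ω·C) = 0 - j5.219 Ω
Step 3 — Series combination: Z_total = R + L + C = 11 + j42.38 Ω = 43.78∠75.4° Ω.

Z = 11 + j42.38 Ω = 43.78∠75.4° Ω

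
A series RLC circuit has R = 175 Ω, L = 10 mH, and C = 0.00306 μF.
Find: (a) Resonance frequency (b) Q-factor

Step 1 — Resonance condition Im(Z)=0 gives ω₀ = 1/√(LC).
Step 2 — ω₀ = 1/√(0.01·3.06e-09) = 1.808e+05 rad/s.
Step 3 — f₀ = ω₀/(2π) = 2.877e+04 Hz.
Step 4 — Series Q: Q = ω₀L/R = 1.808e+05·0.01/175 = 10.33.

(a) f₀ = 2.877e+04 Hz  (b) Q = 10.33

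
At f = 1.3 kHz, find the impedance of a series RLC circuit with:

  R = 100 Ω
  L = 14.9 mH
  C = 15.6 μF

Step 1 — Angular frequency: ω = 2π·f = 2π·1300 = 8168 rad/s.
Step 2 — Component impedances:
  R: Z = R = 100 Ω
  L: Z = jωL = j·8168·0.0149 = 0 + j121.7 Ω
  C: Z = 1/(jωC) = -j/(ω·C) = 0 - j7.848 Ω
Step 3 — Series combination: Z_total = R + L + C = 100 + j113.9 Ω = 151.5∠48.7° Ω.

Z = 100 + j113.9 Ω = 151.5∠48.7° Ω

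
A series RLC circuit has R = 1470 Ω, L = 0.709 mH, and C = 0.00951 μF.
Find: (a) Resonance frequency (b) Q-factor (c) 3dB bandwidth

Step 1 — Resonance: ω₀ = 1/√(LC) = 1/√(0.000709·9.51e-09) = 3.851e+05 rad/s.
Step 2 — f₀ = ω₀/(2π) = 6.129e+04 Hz.
Step 3 — Series Q: Q = ω₀L/R = 3.851e+05·0.000709/1470 = 0.1857.
Step 4 — Bandwidth: Δω = ω₀/Q = 2.073e+06 rad/s; BW = Δω/(2π) = 3.3e+05 Hz.

(a) f₀ = 6.129e+04 Hz  (b) Q = 0.1857  (c) BW = 3.3e+05 Hz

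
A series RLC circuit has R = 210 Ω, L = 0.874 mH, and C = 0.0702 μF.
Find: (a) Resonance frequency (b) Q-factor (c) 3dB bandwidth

Step 1 — Resonance: ω₀ = 1/√(LC) = 1/√(0.000874·7.02e-08) = 1.277e+05 rad/s.
Step 2 — f₀ = ω₀/(2π) = 2.032e+04 Hz.
Step 3 — Series Q: Q = ω₀L/R = 1.277e+05·0.000874/210 = 0.5313.
Step 4 — Bandwidth: Δω = ω₀/Q = 2.403e+05 rad/s; BW = Δω/(2π) = 3.824e+04 Hz.

(a) f₀ = 2.032e+04 Hz  (b) Q = 0.5313  (c) BW = 3.824e+04 Hz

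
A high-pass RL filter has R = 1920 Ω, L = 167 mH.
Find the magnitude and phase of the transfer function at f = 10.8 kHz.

Step 1 — Angular frequency: ω = 2π·1.08e+04 = 6.786e+04 rad/s.
Step 2 — Transfer function: H(jω) = jωL/(R + jωL).
Step 3 — Numerator jωL = j·1.133e+04; denominator R + jωL = 1920 + j1.133e+04.
Step 4 — H = 0.9721 + j0.1647.
Step 5 — Magnitude: |H| = 0.9859 (-0.1 dB); phase: φ = 9.6°.

|H| = 0.9859 (-0.1 dB), φ = 9.6°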